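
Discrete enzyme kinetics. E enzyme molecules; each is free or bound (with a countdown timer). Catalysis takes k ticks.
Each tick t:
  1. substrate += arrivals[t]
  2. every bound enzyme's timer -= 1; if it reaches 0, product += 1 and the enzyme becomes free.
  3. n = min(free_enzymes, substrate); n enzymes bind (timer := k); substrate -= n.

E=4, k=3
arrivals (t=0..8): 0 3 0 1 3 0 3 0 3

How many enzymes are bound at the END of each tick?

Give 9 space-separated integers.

t=0: arr=0 -> substrate=0 bound=0 product=0
t=1: arr=3 -> substrate=0 bound=3 product=0
t=2: arr=0 -> substrate=0 bound=3 product=0
t=3: arr=1 -> substrate=0 bound=4 product=0
t=4: arr=3 -> substrate=0 bound=4 product=3
t=5: arr=0 -> substrate=0 bound=4 product=3
t=6: arr=3 -> substrate=2 bound=4 product=4
t=7: arr=0 -> substrate=0 bound=3 product=7
t=8: arr=3 -> substrate=2 bound=4 product=7

Answer: 0 3 3 4 4 4 4 3 4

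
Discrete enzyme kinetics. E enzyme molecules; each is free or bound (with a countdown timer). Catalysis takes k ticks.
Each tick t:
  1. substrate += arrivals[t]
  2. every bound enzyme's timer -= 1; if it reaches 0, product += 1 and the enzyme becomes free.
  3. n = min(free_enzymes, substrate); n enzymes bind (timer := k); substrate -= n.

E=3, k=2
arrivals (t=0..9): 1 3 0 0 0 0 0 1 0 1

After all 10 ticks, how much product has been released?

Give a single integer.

t=0: arr=1 -> substrate=0 bound=1 product=0
t=1: arr=3 -> substrate=1 bound=3 product=0
t=2: arr=0 -> substrate=0 bound=3 product=1
t=3: arr=0 -> substrate=0 bound=1 product=3
t=4: arr=0 -> substrate=0 bound=0 product=4
t=5: arr=0 -> substrate=0 bound=0 product=4
t=6: arr=0 -> substrate=0 bound=0 product=4
t=7: arr=1 -> substrate=0 bound=1 product=4
t=8: arr=0 -> substrate=0 bound=1 product=4
t=9: arr=1 -> substrate=0 bound=1 product=5

Answer: 5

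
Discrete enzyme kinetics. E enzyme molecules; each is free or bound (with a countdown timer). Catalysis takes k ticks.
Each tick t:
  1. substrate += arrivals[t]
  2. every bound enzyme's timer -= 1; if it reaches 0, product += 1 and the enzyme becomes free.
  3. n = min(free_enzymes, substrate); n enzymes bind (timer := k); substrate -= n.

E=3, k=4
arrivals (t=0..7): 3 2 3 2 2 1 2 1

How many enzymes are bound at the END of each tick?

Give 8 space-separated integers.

Answer: 3 3 3 3 3 3 3 3

Derivation:
t=0: arr=3 -> substrate=0 bound=3 product=0
t=1: arr=2 -> substrate=2 bound=3 product=0
t=2: arr=3 -> substrate=5 bound=3 product=0
t=3: arr=2 -> substrate=7 bound=3 product=0
t=4: arr=2 -> substrate=6 bound=3 product=3
t=5: arr=1 -> substrate=7 bound=3 product=3
t=6: arr=2 -> substrate=9 bound=3 product=3
t=7: arr=1 -> substrate=10 bound=3 product=3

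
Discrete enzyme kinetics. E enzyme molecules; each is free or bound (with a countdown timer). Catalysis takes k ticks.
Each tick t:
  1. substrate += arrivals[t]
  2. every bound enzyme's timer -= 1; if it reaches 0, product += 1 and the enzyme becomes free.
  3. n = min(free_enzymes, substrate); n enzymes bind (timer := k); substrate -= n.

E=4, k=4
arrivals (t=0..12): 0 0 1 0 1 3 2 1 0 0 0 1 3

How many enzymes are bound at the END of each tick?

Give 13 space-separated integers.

Answer: 0 0 1 1 2 4 4 4 4 4 3 4 4

Derivation:
t=0: arr=0 -> substrate=0 bound=0 product=0
t=1: arr=0 -> substrate=0 bound=0 product=0
t=2: arr=1 -> substrate=0 bound=1 product=0
t=3: arr=0 -> substrate=0 bound=1 product=0
t=4: arr=1 -> substrate=0 bound=2 product=0
t=5: arr=3 -> substrate=1 bound=4 product=0
t=6: arr=2 -> substrate=2 bound=4 product=1
t=7: arr=1 -> substrate=3 bound=4 product=1
t=8: arr=0 -> substrate=2 bound=4 product=2
t=9: arr=0 -> substrate=0 bound=4 product=4
t=10: arr=0 -> substrate=0 bound=3 product=5
t=11: arr=1 -> substrate=0 bound=4 product=5
t=12: arr=3 -> substrate=2 bound=4 product=6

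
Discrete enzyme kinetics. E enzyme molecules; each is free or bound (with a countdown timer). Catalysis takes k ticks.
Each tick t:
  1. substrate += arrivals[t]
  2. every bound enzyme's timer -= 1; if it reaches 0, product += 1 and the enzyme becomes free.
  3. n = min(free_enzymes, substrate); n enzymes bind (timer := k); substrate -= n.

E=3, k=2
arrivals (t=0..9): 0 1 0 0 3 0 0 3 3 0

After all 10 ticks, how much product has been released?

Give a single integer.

t=0: arr=0 -> substrate=0 bound=0 product=0
t=1: arr=1 -> substrate=0 bound=1 product=0
t=2: arr=0 -> substrate=0 bound=1 product=0
t=3: arr=0 -> substrate=0 bound=0 product=1
t=4: arr=3 -> substrate=0 bound=3 product=1
t=5: arr=0 -> substrate=0 bound=3 product=1
t=6: arr=0 -> substrate=0 bound=0 product=4
t=7: arr=3 -> substrate=0 bound=3 product=4
t=8: arr=3 -> substrate=3 bound=3 product=4
t=9: arr=0 -> substrate=0 bound=3 product=7

Answer: 7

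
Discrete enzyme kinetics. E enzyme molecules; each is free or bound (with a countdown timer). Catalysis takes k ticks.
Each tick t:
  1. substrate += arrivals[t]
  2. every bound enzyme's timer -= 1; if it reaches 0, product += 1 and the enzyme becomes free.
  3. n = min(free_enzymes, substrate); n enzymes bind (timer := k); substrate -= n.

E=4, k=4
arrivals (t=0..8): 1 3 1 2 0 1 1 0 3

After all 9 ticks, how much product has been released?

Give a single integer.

t=0: arr=1 -> substrate=0 bound=1 product=0
t=1: arr=3 -> substrate=0 bound=4 product=0
t=2: arr=1 -> substrate=1 bound=4 product=0
t=3: arr=2 -> substrate=3 bound=4 product=0
t=4: arr=0 -> substrate=2 bound=4 product=1
t=5: arr=1 -> substrate=0 bound=4 product=4
t=6: arr=1 -> substrate=1 bound=4 product=4
t=7: arr=0 -> substrate=1 bound=4 product=4
t=8: arr=3 -> substrate=3 bound=4 product=5

Answer: 5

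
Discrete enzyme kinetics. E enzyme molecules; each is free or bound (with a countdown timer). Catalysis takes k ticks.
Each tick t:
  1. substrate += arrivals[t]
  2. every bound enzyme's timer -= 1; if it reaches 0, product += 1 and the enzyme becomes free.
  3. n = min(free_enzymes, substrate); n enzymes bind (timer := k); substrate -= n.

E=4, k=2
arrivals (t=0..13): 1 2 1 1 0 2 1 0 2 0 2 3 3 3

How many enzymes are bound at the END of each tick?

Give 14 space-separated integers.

t=0: arr=1 -> substrate=0 bound=1 product=0
t=1: arr=2 -> substrate=0 bound=3 product=0
t=2: arr=1 -> substrate=0 bound=3 product=1
t=3: arr=1 -> substrate=0 bound=2 product=3
t=4: arr=0 -> substrate=0 bound=1 product=4
t=5: arr=2 -> substrate=0 bound=2 product=5
t=6: arr=1 -> substrate=0 bound=3 product=5
t=7: arr=0 -> substrate=0 bound=1 product=7
t=8: arr=2 -> substrate=0 bound=2 product=8
t=9: arr=0 -> substrate=0 bound=2 product=8
t=10: arr=2 -> substrate=0 bound=2 product=10
t=11: arr=3 -> substrate=1 bound=4 product=10
t=12: arr=3 -> substrate=2 bound=4 product=12
t=13: arr=3 -> substrate=3 bound=4 product=14

Answer: 1 3 3 2 1 2 3 1 2 2 2 4 4 4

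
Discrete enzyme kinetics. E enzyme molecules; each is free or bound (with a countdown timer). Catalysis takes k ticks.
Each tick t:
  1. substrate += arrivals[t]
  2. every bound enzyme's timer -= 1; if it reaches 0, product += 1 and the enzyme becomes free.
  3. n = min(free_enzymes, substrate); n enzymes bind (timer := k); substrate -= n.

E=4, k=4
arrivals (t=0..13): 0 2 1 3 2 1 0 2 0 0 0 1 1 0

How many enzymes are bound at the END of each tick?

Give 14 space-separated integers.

Answer: 0 2 3 4 4 4 4 4 4 4 4 4 4 3

Derivation:
t=0: arr=0 -> substrate=0 bound=0 product=0
t=1: arr=2 -> substrate=0 bound=2 product=0
t=2: arr=1 -> substrate=0 bound=3 product=0
t=3: arr=3 -> substrate=2 bound=4 product=0
t=4: arr=2 -> substrate=4 bound=4 product=0
t=5: arr=1 -> substrate=3 bound=4 product=2
t=6: arr=0 -> substrate=2 bound=4 product=3
t=7: arr=2 -> substrate=3 bound=4 product=4
t=8: arr=0 -> substrate=3 bound=4 product=4
t=9: arr=0 -> substrate=1 bound=4 product=6
t=10: arr=0 -> substrate=0 bound=4 product=7
t=11: arr=1 -> substrate=0 bound=4 product=8
t=12: arr=1 -> substrate=1 bound=4 product=8
t=13: arr=0 -> substrate=0 bound=3 product=10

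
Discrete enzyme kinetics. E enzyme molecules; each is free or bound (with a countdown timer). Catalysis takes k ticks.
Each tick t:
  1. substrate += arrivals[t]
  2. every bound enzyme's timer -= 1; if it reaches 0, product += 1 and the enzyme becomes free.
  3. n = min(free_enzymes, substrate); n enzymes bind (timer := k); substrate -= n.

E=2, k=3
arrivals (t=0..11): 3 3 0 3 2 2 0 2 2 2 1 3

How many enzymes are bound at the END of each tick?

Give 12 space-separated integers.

Answer: 2 2 2 2 2 2 2 2 2 2 2 2

Derivation:
t=0: arr=3 -> substrate=1 bound=2 product=0
t=1: arr=3 -> substrate=4 bound=2 product=0
t=2: arr=0 -> substrate=4 bound=2 product=0
t=3: arr=3 -> substrate=5 bound=2 product=2
t=4: arr=2 -> substrate=7 bound=2 product=2
t=5: arr=2 -> substrate=9 bound=2 product=2
t=6: arr=0 -> substrate=7 bound=2 product=4
t=7: arr=2 -> substrate=9 bound=2 product=4
t=8: arr=2 -> substrate=11 bound=2 product=4
t=9: arr=2 -> substrate=11 bound=2 product=6
t=10: arr=1 -> substrate=12 bound=2 product=6
t=11: arr=3 -> substrate=15 bound=2 product=6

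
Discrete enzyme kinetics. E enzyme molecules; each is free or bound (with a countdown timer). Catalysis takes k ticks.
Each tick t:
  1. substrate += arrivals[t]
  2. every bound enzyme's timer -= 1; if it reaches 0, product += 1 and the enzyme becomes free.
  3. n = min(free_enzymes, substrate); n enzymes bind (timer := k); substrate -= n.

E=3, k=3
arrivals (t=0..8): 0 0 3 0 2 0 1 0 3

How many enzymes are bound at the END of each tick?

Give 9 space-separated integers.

t=0: arr=0 -> substrate=0 bound=0 product=0
t=1: arr=0 -> substrate=0 bound=0 product=0
t=2: arr=3 -> substrate=0 bound=3 product=0
t=3: arr=0 -> substrate=0 bound=3 product=0
t=4: arr=2 -> substrate=2 bound=3 product=0
t=5: arr=0 -> substrate=0 bound=2 product=3
t=6: arr=1 -> substrate=0 bound=3 product=3
t=7: arr=0 -> substrate=0 bound=3 product=3
t=8: arr=3 -> substrate=1 bound=3 product=5

Answer: 0 0 3 3 3 2 3 3 3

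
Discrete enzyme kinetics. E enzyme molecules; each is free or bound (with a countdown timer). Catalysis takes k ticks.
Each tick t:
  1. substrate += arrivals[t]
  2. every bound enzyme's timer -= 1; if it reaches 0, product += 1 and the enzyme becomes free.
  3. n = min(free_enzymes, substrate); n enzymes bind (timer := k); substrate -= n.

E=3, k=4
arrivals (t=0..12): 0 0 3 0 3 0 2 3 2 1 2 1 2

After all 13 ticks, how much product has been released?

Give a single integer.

t=0: arr=0 -> substrate=0 bound=0 product=0
t=1: arr=0 -> substrate=0 bound=0 product=0
t=2: arr=3 -> substrate=0 bound=3 product=0
t=3: arr=0 -> substrate=0 bound=3 product=0
t=4: arr=3 -> substrate=3 bound=3 product=0
t=5: arr=0 -> substrate=3 bound=3 product=0
t=6: arr=2 -> substrate=2 bound=3 product=3
t=7: arr=3 -> substrate=5 bound=3 product=3
t=8: arr=2 -> substrate=7 bound=3 product=3
t=9: arr=1 -> substrate=8 bound=3 product=3
t=10: arr=2 -> substrate=7 bound=3 product=6
t=11: arr=1 -> substrate=8 bound=3 product=6
t=12: arr=2 -> substrate=10 bound=3 product=6

Answer: 6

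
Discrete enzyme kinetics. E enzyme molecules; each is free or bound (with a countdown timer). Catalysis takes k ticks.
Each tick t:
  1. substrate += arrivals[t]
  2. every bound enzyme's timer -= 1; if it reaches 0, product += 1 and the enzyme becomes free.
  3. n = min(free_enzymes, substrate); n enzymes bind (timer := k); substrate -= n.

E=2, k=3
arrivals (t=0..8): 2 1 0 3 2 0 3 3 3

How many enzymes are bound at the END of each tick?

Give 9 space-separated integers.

t=0: arr=2 -> substrate=0 bound=2 product=0
t=1: arr=1 -> substrate=1 bound=2 product=0
t=2: arr=0 -> substrate=1 bound=2 product=0
t=3: arr=3 -> substrate=2 bound=2 product=2
t=4: arr=2 -> substrate=4 bound=2 product=2
t=5: arr=0 -> substrate=4 bound=2 product=2
t=6: arr=3 -> substrate=5 bound=2 product=4
t=7: arr=3 -> substrate=8 bound=2 product=4
t=8: arr=3 -> substrate=11 bound=2 product=4

Answer: 2 2 2 2 2 2 2 2 2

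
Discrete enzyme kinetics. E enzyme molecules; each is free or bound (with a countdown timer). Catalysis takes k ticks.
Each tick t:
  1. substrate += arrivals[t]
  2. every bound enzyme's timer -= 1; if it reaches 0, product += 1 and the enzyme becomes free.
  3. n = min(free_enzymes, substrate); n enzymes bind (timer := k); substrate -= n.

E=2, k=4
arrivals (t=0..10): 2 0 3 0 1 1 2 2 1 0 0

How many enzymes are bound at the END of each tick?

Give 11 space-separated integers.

t=0: arr=2 -> substrate=0 bound=2 product=0
t=1: arr=0 -> substrate=0 bound=2 product=0
t=2: arr=3 -> substrate=3 bound=2 product=0
t=3: arr=0 -> substrate=3 bound=2 product=0
t=4: arr=1 -> substrate=2 bound=2 product=2
t=5: arr=1 -> substrate=3 bound=2 product=2
t=6: arr=2 -> substrate=5 bound=2 product=2
t=7: arr=2 -> substrate=7 bound=2 product=2
t=8: arr=1 -> substrate=6 bound=2 product=4
t=9: arr=0 -> substrate=6 bound=2 product=4
t=10: arr=0 -> substrate=6 bound=2 product=4

Answer: 2 2 2 2 2 2 2 2 2 2 2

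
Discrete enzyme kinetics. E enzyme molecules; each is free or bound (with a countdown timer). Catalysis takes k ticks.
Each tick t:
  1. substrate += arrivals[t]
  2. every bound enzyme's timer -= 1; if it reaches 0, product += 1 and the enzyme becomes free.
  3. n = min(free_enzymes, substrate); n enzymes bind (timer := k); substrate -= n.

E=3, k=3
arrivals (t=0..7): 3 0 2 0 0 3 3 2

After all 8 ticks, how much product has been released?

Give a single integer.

Answer: 5

Derivation:
t=0: arr=3 -> substrate=0 bound=3 product=0
t=1: arr=0 -> substrate=0 bound=3 product=0
t=2: arr=2 -> substrate=2 bound=3 product=0
t=3: arr=0 -> substrate=0 bound=2 product=3
t=4: arr=0 -> substrate=0 bound=2 product=3
t=5: arr=3 -> substrate=2 bound=3 product=3
t=6: arr=3 -> substrate=3 bound=3 product=5
t=7: arr=2 -> substrate=5 bound=3 product=5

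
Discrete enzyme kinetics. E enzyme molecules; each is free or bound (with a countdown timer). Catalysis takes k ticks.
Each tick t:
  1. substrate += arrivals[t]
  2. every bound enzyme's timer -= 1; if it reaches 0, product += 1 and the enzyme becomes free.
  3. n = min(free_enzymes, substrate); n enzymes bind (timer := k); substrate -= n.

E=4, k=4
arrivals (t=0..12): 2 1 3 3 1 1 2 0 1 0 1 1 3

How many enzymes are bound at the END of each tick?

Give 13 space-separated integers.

Answer: 2 3 4 4 4 4 4 4 4 4 4 4 4

Derivation:
t=0: arr=2 -> substrate=0 bound=2 product=0
t=1: arr=1 -> substrate=0 bound=3 product=0
t=2: arr=3 -> substrate=2 bound=4 product=0
t=3: arr=3 -> substrate=5 bound=4 product=0
t=4: arr=1 -> substrate=4 bound=4 product=2
t=5: arr=1 -> substrate=4 bound=4 product=3
t=6: arr=2 -> substrate=5 bound=4 product=4
t=7: arr=0 -> substrate=5 bound=4 product=4
t=8: arr=1 -> substrate=4 bound=4 product=6
t=9: arr=0 -> substrate=3 bound=4 product=7
t=10: arr=1 -> substrate=3 bound=4 product=8
t=11: arr=1 -> substrate=4 bound=4 product=8
t=12: arr=3 -> substrate=5 bound=4 product=10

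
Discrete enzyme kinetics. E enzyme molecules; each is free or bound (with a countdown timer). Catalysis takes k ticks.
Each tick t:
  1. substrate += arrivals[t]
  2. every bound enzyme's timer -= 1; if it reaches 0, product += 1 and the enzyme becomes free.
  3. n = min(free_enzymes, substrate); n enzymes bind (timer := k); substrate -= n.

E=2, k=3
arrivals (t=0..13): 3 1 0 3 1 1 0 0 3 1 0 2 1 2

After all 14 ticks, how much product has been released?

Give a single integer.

t=0: arr=3 -> substrate=1 bound=2 product=0
t=1: arr=1 -> substrate=2 bound=2 product=0
t=2: arr=0 -> substrate=2 bound=2 product=0
t=3: arr=3 -> substrate=3 bound=2 product=2
t=4: arr=1 -> substrate=4 bound=2 product=2
t=5: arr=1 -> substrate=5 bound=2 product=2
t=6: arr=0 -> substrate=3 bound=2 product=4
t=7: arr=0 -> substrate=3 bound=2 product=4
t=8: arr=3 -> substrate=6 bound=2 product=4
t=9: arr=1 -> substrate=5 bound=2 product=6
t=10: arr=0 -> substrate=5 bound=2 product=6
t=11: arr=2 -> substrate=7 bound=2 product=6
t=12: arr=1 -> substrate=6 bound=2 product=8
t=13: arr=2 -> substrate=8 bound=2 product=8

Answer: 8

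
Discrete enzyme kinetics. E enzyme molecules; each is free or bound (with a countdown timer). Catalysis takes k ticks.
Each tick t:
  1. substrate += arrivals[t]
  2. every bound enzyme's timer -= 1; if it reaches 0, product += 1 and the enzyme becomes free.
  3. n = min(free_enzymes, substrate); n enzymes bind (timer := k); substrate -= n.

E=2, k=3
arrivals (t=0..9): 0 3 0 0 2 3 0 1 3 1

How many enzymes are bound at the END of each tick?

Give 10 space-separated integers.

t=0: arr=0 -> substrate=0 bound=0 product=0
t=1: arr=3 -> substrate=1 bound=2 product=0
t=2: arr=0 -> substrate=1 bound=2 product=0
t=3: arr=0 -> substrate=1 bound=2 product=0
t=4: arr=2 -> substrate=1 bound=2 product=2
t=5: arr=3 -> substrate=4 bound=2 product=2
t=6: arr=0 -> substrate=4 bound=2 product=2
t=7: arr=1 -> substrate=3 bound=2 product=4
t=8: arr=3 -> substrate=6 bound=2 product=4
t=9: arr=1 -> substrate=7 bound=2 product=4

Answer: 0 2 2 2 2 2 2 2 2 2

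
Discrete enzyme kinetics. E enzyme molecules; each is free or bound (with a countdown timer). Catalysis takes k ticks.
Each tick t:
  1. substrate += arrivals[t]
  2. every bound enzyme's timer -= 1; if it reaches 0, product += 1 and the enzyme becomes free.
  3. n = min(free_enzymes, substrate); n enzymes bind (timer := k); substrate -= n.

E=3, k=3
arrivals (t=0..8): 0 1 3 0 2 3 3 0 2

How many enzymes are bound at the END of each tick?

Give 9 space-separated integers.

t=0: arr=0 -> substrate=0 bound=0 product=0
t=1: arr=1 -> substrate=0 bound=1 product=0
t=2: arr=3 -> substrate=1 bound=3 product=0
t=3: arr=0 -> substrate=1 bound=3 product=0
t=4: arr=2 -> substrate=2 bound=3 product=1
t=5: arr=3 -> substrate=3 bound=3 product=3
t=6: arr=3 -> substrate=6 bound=3 product=3
t=7: arr=0 -> substrate=5 bound=3 product=4
t=8: arr=2 -> substrate=5 bound=3 product=6

Answer: 0 1 3 3 3 3 3 3 3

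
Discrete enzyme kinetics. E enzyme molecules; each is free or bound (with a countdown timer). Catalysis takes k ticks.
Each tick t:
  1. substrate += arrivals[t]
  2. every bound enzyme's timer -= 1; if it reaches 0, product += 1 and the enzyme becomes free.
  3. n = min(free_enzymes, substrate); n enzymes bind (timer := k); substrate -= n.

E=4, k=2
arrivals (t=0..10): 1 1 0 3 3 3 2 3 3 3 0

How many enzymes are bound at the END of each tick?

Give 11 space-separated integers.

t=0: arr=1 -> substrate=0 bound=1 product=0
t=1: arr=1 -> substrate=0 bound=2 product=0
t=2: arr=0 -> substrate=0 bound=1 product=1
t=3: arr=3 -> substrate=0 bound=3 product=2
t=4: arr=3 -> substrate=2 bound=4 product=2
t=5: arr=3 -> substrate=2 bound=4 product=5
t=6: arr=2 -> substrate=3 bound=4 product=6
t=7: arr=3 -> substrate=3 bound=4 product=9
t=8: arr=3 -> substrate=5 bound=4 product=10
t=9: arr=3 -> substrate=5 bound=4 product=13
t=10: arr=0 -> substrate=4 bound=4 product=14

Answer: 1 2 1 3 4 4 4 4 4 4 4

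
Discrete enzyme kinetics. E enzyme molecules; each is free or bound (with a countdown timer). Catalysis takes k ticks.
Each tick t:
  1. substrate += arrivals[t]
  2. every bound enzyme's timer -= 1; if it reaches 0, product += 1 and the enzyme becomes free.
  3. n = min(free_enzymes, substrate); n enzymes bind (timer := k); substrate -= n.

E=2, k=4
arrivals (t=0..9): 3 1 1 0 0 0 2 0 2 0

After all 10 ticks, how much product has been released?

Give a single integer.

Answer: 4

Derivation:
t=0: arr=3 -> substrate=1 bound=2 product=0
t=1: arr=1 -> substrate=2 bound=2 product=0
t=2: arr=1 -> substrate=3 bound=2 product=0
t=3: arr=0 -> substrate=3 bound=2 product=0
t=4: arr=0 -> substrate=1 bound=2 product=2
t=5: arr=0 -> substrate=1 bound=2 product=2
t=6: arr=2 -> substrate=3 bound=2 product=2
t=7: arr=0 -> substrate=3 bound=2 product=2
t=8: arr=2 -> substrate=3 bound=2 product=4
t=9: arr=0 -> substrate=3 bound=2 product=4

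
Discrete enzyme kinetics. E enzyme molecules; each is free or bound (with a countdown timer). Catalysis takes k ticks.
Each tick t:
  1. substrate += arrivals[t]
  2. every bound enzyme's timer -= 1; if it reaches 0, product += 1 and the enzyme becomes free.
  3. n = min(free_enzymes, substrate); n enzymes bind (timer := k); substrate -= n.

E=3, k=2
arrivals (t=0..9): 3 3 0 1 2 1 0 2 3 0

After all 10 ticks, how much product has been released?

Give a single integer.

Answer: 12

Derivation:
t=0: arr=3 -> substrate=0 bound=3 product=0
t=1: arr=3 -> substrate=3 bound=3 product=0
t=2: arr=0 -> substrate=0 bound=3 product=3
t=3: arr=1 -> substrate=1 bound=3 product=3
t=4: arr=2 -> substrate=0 bound=3 product=6
t=5: arr=1 -> substrate=1 bound=3 product=6
t=6: arr=0 -> substrate=0 bound=1 product=9
t=7: arr=2 -> substrate=0 bound=3 product=9
t=8: arr=3 -> substrate=2 bound=3 product=10
t=9: arr=0 -> substrate=0 bound=3 product=12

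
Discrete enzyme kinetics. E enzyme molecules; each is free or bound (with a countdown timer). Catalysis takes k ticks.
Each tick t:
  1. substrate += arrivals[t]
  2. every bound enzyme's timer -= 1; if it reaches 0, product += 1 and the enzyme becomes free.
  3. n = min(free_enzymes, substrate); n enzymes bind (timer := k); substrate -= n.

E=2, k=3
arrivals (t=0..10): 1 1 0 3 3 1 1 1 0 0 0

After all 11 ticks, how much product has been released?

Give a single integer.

t=0: arr=1 -> substrate=0 bound=1 product=0
t=1: arr=1 -> substrate=0 bound=2 product=0
t=2: arr=0 -> substrate=0 bound=2 product=0
t=3: arr=3 -> substrate=2 bound=2 product=1
t=4: arr=3 -> substrate=4 bound=2 product=2
t=5: arr=1 -> substrate=5 bound=2 product=2
t=6: arr=1 -> substrate=5 bound=2 product=3
t=7: arr=1 -> substrate=5 bound=2 product=4
t=8: arr=0 -> substrate=5 bound=2 product=4
t=9: arr=0 -> substrate=4 bound=2 product=5
t=10: arr=0 -> substrate=3 bound=2 product=6

Answer: 6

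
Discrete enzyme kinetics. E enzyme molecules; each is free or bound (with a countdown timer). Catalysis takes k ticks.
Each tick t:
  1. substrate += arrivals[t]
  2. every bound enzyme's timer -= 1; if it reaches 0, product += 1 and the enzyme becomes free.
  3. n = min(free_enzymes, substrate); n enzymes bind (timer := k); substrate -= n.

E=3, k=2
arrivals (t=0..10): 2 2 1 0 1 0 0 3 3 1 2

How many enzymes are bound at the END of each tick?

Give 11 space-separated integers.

t=0: arr=2 -> substrate=0 bound=2 product=0
t=1: arr=2 -> substrate=1 bound=3 product=0
t=2: arr=1 -> substrate=0 bound=3 product=2
t=3: arr=0 -> substrate=0 bound=2 product=3
t=4: arr=1 -> substrate=0 bound=1 product=5
t=5: arr=0 -> substrate=0 bound=1 product=5
t=6: arr=0 -> substrate=0 bound=0 product=6
t=7: arr=3 -> substrate=0 bound=3 product=6
t=8: arr=3 -> substrate=3 bound=3 product=6
t=9: arr=1 -> substrate=1 bound=3 product=9
t=10: arr=2 -> substrate=3 bound=3 product=9

Answer: 2 3 3 2 1 1 0 3 3 3 3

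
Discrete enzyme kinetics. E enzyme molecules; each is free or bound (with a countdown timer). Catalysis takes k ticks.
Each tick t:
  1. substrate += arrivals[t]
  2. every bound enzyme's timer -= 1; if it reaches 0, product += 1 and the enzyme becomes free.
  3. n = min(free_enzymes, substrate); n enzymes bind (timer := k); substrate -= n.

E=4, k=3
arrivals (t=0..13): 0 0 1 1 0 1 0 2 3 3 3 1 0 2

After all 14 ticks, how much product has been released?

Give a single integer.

t=0: arr=0 -> substrate=0 bound=0 product=0
t=1: arr=0 -> substrate=0 bound=0 product=0
t=2: arr=1 -> substrate=0 bound=1 product=0
t=3: arr=1 -> substrate=0 bound=2 product=0
t=4: arr=0 -> substrate=0 bound=2 product=0
t=5: arr=1 -> substrate=0 bound=2 product=1
t=6: arr=0 -> substrate=0 bound=1 product=2
t=7: arr=2 -> substrate=0 bound=3 product=2
t=8: arr=3 -> substrate=1 bound=4 product=3
t=9: arr=3 -> substrate=4 bound=4 product=3
t=10: arr=3 -> substrate=5 bound=4 product=5
t=11: arr=1 -> substrate=4 bound=4 product=7
t=12: arr=0 -> substrate=4 bound=4 product=7
t=13: arr=2 -> substrate=4 bound=4 product=9

Answer: 9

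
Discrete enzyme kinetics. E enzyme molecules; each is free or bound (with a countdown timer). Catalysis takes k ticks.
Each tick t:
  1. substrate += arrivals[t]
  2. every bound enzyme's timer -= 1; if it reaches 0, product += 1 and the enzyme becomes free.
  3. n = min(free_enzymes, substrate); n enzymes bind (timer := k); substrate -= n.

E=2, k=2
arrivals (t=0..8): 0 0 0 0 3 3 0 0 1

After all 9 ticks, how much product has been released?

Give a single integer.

Answer: 4

Derivation:
t=0: arr=0 -> substrate=0 bound=0 product=0
t=1: arr=0 -> substrate=0 bound=0 product=0
t=2: arr=0 -> substrate=0 bound=0 product=0
t=3: arr=0 -> substrate=0 bound=0 product=0
t=4: arr=3 -> substrate=1 bound=2 product=0
t=5: arr=3 -> substrate=4 bound=2 product=0
t=6: arr=0 -> substrate=2 bound=2 product=2
t=7: arr=0 -> substrate=2 bound=2 product=2
t=8: arr=1 -> substrate=1 bound=2 product=4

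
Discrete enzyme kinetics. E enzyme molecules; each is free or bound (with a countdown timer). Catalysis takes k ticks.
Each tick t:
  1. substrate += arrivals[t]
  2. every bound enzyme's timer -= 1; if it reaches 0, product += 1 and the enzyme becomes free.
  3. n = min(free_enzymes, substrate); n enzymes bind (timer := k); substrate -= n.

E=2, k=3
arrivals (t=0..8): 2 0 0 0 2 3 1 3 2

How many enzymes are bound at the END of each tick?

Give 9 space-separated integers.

t=0: arr=2 -> substrate=0 bound=2 product=0
t=1: arr=0 -> substrate=0 bound=2 product=0
t=2: arr=0 -> substrate=0 bound=2 product=0
t=3: arr=0 -> substrate=0 bound=0 product=2
t=4: arr=2 -> substrate=0 bound=2 product=2
t=5: arr=3 -> substrate=3 bound=2 product=2
t=6: arr=1 -> substrate=4 bound=2 product=2
t=7: arr=3 -> substrate=5 bound=2 product=4
t=8: arr=2 -> substrate=7 bound=2 product=4

Answer: 2 2 2 0 2 2 2 2 2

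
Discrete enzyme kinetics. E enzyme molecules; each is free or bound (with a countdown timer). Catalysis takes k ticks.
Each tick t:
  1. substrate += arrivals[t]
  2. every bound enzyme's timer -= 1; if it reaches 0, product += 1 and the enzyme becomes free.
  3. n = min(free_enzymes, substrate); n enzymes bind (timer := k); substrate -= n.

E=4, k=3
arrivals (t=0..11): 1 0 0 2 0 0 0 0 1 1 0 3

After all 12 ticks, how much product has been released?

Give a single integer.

t=0: arr=1 -> substrate=0 bound=1 product=0
t=1: arr=0 -> substrate=0 bound=1 product=0
t=2: arr=0 -> substrate=0 bound=1 product=0
t=3: arr=2 -> substrate=0 bound=2 product=1
t=4: arr=0 -> substrate=0 bound=2 product=1
t=5: arr=0 -> substrate=0 bound=2 product=1
t=6: arr=0 -> substrate=0 bound=0 product=3
t=7: arr=0 -> substrate=0 bound=0 product=3
t=8: arr=1 -> substrate=0 bound=1 product=3
t=9: arr=1 -> substrate=0 bound=2 product=3
t=10: arr=0 -> substrate=0 bound=2 product=3
t=11: arr=3 -> substrate=0 bound=4 product=4

Answer: 4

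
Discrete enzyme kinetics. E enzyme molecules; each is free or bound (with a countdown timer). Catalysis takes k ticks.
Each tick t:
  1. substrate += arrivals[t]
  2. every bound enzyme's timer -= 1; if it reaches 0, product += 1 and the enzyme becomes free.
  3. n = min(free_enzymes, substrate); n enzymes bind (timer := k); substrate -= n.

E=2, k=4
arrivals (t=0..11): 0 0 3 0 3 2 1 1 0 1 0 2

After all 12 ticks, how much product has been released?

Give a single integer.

Answer: 4

Derivation:
t=0: arr=0 -> substrate=0 bound=0 product=0
t=1: arr=0 -> substrate=0 bound=0 product=0
t=2: arr=3 -> substrate=1 bound=2 product=0
t=3: arr=0 -> substrate=1 bound=2 product=0
t=4: arr=3 -> substrate=4 bound=2 product=0
t=5: arr=2 -> substrate=6 bound=2 product=0
t=6: arr=1 -> substrate=5 bound=2 product=2
t=7: arr=1 -> substrate=6 bound=2 product=2
t=8: arr=0 -> substrate=6 bound=2 product=2
t=9: arr=1 -> substrate=7 bound=2 product=2
t=10: arr=0 -> substrate=5 bound=2 product=4
t=11: arr=2 -> substrate=7 bound=2 product=4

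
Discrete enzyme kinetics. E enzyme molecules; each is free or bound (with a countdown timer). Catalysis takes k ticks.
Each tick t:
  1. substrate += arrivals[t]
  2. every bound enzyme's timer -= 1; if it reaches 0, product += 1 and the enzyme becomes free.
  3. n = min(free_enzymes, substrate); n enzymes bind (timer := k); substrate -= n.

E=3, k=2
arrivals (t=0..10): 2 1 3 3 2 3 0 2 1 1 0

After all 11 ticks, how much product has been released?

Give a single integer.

Answer: 14

Derivation:
t=0: arr=2 -> substrate=0 bound=2 product=0
t=1: arr=1 -> substrate=0 bound=3 product=0
t=2: arr=3 -> substrate=1 bound=3 product=2
t=3: arr=3 -> substrate=3 bound=3 product=3
t=4: arr=2 -> substrate=3 bound=3 product=5
t=5: arr=3 -> substrate=5 bound=3 product=6
t=6: arr=0 -> substrate=3 bound=3 product=8
t=7: arr=2 -> substrate=4 bound=3 product=9
t=8: arr=1 -> substrate=3 bound=3 product=11
t=9: arr=1 -> substrate=3 bound=3 product=12
t=10: arr=0 -> substrate=1 bound=3 product=14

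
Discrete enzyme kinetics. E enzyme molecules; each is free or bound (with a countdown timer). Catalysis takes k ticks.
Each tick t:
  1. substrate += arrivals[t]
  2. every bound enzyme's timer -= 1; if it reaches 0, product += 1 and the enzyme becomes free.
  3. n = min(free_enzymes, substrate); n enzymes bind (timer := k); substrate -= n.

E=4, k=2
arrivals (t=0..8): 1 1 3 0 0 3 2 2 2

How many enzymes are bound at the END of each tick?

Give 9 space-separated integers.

Answer: 1 2 4 3 0 3 4 4 4

Derivation:
t=0: arr=1 -> substrate=0 bound=1 product=0
t=1: arr=1 -> substrate=0 bound=2 product=0
t=2: arr=3 -> substrate=0 bound=4 product=1
t=3: arr=0 -> substrate=0 bound=3 product=2
t=4: arr=0 -> substrate=0 bound=0 product=5
t=5: arr=3 -> substrate=0 bound=3 product=5
t=6: arr=2 -> substrate=1 bound=4 product=5
t=7: arr=2 -> substrate=0 bound=4 product=8
t=8: arr=2 -> substrate=1 bound=4 product=9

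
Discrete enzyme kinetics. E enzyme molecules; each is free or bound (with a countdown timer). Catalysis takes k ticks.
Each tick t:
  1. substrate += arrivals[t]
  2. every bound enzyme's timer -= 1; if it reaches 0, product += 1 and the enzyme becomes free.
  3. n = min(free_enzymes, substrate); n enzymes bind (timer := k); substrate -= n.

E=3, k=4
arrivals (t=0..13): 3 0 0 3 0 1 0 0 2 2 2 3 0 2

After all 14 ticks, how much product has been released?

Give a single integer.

t=0: arr=3 -> substrate=0 bound=3 product=0
t=1: arr=0 -> substrate=0 bound=3 product=0
t=2: arr=0 -> substrate=0 bound=3 product=0
t=3: arr=3 -> substrate=3 bound=3 product=0
t=4: arr=0 -> substrate=0 bound=3 product=3
t=5: arr=1 -> substrate=1 bound=3 product=3
t=6: arr=0 -> substrate=1 bound=3 product=3
t=7: arr=0 -> substrate=1 bound=3 product=3
t=8: arr=2 -> substrate=0 bound=3 product=6
t=9: arr=2 -> substrate=2 bound=3 product=6
t=10: arr=2 -> substrate=4 bound=3 product=6
t=11: arr=3 -> substrate=7 bound=3 product=6
t=12: arr=0 -> substrate=4 bound=3 product=9
t=13: arr=2 -> substrate=6 bound=3 product=9

Answer: 9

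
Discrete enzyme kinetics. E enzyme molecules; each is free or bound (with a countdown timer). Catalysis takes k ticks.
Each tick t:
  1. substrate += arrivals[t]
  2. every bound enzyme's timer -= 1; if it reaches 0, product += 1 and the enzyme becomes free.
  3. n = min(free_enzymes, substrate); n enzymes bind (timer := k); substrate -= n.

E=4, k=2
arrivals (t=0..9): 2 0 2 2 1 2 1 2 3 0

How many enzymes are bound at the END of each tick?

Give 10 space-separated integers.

t=0: arr=2 -> substrate=0 bound=2 product=0
t=1: arr=0 -> substrate=0 bound=2 product=0
t=2: arr=2 -> substrate=0 bound=2 product=2
t=3: arr=2 -> substrate=0 bound=4 product=2
t=4: arr=1 -> substrate=0 bound=3 product=4
t=5: arr=2 -> substrate=0 bound=3 product=6
t=6: arr=1 -> substrate=0 bound=3 product=7
t=7: arr=2 -> substrate=0 bound=3 product=9
t=8: arr=3 -> substrate=1 bound=4 product=10
t=9: arr=0 -> substrate=0 bound=3 product=12

Answer: 2 2 2 4 3 3 3 3 4 3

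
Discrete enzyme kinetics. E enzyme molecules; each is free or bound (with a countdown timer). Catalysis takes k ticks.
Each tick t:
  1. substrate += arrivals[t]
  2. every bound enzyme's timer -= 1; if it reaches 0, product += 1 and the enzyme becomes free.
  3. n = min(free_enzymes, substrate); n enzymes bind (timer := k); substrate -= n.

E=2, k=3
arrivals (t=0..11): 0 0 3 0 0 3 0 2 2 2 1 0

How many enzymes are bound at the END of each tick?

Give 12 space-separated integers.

Answer: 0 0 2 2 2 2 2 2 2 2 2 2

Derivation:
t=0: arr=0 -> substrate=0 bound=0 product=0
t=1: arr=0 -> substrate=0 bound=0 product=0
t=2: arr=3 -> substrate=1 bound=2 product=0
t=3: arr=0 -> substrate=1 bound=2 product=0
t=4: arr=0 -> substrate=1 bound=2 product=0
t=5: arr=3 -> substrate=2 bound=2 product=2
t=6: arr=0 -> substrate=2 bound=2 product=2
t=7: arr=2 -> substrate=4 bound=2 product=2
t=8: arr=2 -> substrate=4 bound=2 product=4
t=9: arr=2 -> substrate=6 bound=2 product=4
t=10: arr=1 -> substrate=7 bound=2 product=4
t=11: arr=0 -> substrate=5 bound=2 product=6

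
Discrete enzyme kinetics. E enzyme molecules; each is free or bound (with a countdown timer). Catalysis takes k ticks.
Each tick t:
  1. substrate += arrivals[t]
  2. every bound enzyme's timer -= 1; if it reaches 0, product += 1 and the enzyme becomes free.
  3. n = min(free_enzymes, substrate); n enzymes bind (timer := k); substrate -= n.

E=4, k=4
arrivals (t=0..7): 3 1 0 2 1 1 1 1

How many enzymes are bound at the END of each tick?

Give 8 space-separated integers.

t=0: arr=3 -> substrate=0 bound=3 product=0
t=1: arr=1 -> substrate=0 bound=4 product=0
t=2: arr=0 -> substrate=0 bound=4 product=0
t=3: arr=2 -> substrate=2 bound=4 product=0
t=4: arr=1 -> substrate=0 bound=4 product=3
t=5: arr=1 -> substrate=0 bound=4 product=4
t=6: arr=1 -> substrate=1 bound=4 product=4
t=7: arr=1 -> substrate=2 bound=4 product=4

Answer: 3 4 4 4 4 4 4 4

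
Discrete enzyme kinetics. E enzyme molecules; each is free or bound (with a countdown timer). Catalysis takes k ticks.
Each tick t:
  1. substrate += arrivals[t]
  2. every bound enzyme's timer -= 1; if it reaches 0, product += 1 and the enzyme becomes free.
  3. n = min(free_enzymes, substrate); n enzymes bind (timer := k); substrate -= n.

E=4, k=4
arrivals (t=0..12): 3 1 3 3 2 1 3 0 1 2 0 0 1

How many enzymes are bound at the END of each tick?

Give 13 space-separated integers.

Answer: 3 4 4 4 4 4 4 4 4 4 4 4 4

Derivation:
t=0: arr=3 -> substrate=0 bound=3 product=0
t=1: arr=1 -> substrate=0 bound=4 product=0
t=2: arr=3 -> substrate=3 bound=4 product=0
t=3: arr=3 -> substrate=6 bound=4 product=0
t=4: arr=2 -> substrate=5 bound=4 product=3
t=5: arr=1 -> substrate=5 bound=4 product=4
t=6: arr=3 -> substrate=8 bound=4 product=4
t=7: arr=0 -> substrate=8 bound=4 product=4
t=8: arr=1 -> substrate=6 bound=4 product=7
t=9: arr=2 -> substrate=7 bound=4 product=8
t=10: arr=0 -> substrate=7 bound=4 product=8
t=11: arr=0 -> substrate=7 bound=4 product=8
t=12: arr=1 -> substrate=5 bound=4 product=11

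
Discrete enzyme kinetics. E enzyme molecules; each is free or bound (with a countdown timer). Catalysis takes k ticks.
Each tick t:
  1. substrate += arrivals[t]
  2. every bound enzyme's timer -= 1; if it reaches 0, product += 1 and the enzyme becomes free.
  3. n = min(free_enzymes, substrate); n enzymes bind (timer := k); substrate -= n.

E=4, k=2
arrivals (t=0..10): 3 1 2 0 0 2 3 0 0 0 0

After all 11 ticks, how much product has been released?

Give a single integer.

Answer: 11

Derivation:
t=0: arr=3 -> substrate=0 bound=3 product=0
t=1: arr=1 -> substrate=0 bound=4 product=0
t=2: arr=2 -> substrate=0 bound=3 product=3
t=3: arr=0 -> substrate=0 bound=2 product=4
t=4: arr=0 -> substrate=0 bound=0 product=6
t=5: arr=2 -> substrate=0 bound=2 product=6
t=6: arr=3 -> substrate=1 bound=4 product=6
t=7: arr=0 -> substrate=0 bound=3 product=8
t=8: arr=0 -> substrate=0 bound=1 product=10
t=9: arr=0 -> substrate=0 bound=0 product=11
t=10: arr=0 -> substrate=0 bound=0 product=11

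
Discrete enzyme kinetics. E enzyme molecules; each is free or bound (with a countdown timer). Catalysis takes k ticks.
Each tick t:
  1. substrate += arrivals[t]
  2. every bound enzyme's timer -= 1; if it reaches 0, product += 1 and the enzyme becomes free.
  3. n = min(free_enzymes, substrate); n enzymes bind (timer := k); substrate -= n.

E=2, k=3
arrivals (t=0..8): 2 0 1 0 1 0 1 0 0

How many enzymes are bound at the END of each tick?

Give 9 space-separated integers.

t=0: arr=2 -> substrate=0 bound=2 product=0
t=1: arr=0 -> substrate=0 bound=2 product=0
t=2: arr=1 -> substrate=1 bound=2 product=0
t=3: arr=0 -> substrate=0 bound=1 product=2
t=4: arr=1 -> substrate=0 bound=2 product=2
t=5: arr=0 -> substrate=0 bound=2 product=2
t=6: arr=1 -> substrate=0 bound=2 product=3
t=7: arr=0 -> substrate=0 bound=1 product=4
t=8: arr=0 -> substrate=0 bound=1 product=4

Answer: 2 2 2 1 2 2 2 1 1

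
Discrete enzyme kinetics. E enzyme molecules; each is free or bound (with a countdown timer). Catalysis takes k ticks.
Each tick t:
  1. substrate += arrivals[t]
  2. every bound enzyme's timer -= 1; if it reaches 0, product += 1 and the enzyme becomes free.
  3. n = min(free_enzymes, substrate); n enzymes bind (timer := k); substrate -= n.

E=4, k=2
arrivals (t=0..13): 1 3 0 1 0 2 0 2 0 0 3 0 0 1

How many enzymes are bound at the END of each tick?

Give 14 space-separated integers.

Answer: 1 4 3 1 1 2 2 2 2 0 3 3 0 1

Derivation:
t=0: arr=1 -> substrate=0 bound=1 product=0
t=1: arr=3 -> substrate=0 bound=4 product=0
t=2: arr=0 -> substrate=0 bound=3 product=1
t=3: arr=1 -> substrate=0 bound=1 product=4
t=4: arr=0 -> substrate=0 bound=1 product=4
t=5: arr=2 -> substrate=0 bound=2 product=5
t=6: arr=0 -> substrate=0 bound=2 product=5
t=7: arr=2 -> substrate=0 bound=2 product=7
t=8: arr=0 -> substrate=0 bound=2 product=7
t=9: arr=0 -> substrate=0 bound=0 product=9
t=10: arr=3 -> substrate=0 bound=3 product=9
t=11: arr=0 -> substrate=0 bound=3 product=9
t=12: arr=0 -> substrate=0 bound=0 product=12
t=13: arr=1 -> substrate=0 bound=1 product=12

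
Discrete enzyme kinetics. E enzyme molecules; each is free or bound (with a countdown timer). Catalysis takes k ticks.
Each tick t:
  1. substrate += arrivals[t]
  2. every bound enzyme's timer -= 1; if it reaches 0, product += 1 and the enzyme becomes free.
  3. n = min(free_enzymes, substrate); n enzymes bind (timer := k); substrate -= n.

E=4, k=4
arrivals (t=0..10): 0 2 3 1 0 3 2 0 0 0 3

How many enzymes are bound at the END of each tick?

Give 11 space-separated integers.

Answer: 0 2 4 4 4 4 4 4 4 4 4

Derivation:
t=0: arr=0 -> substrate=0 bound=0 product=0
t=1: arr=2 -> substrate=0 bound=2 product=0
t=2: arr=3 -> substrate=1 bound=4 product=0
t=3: arr=1 -> substrate=2 bound=4 product=0
t=4: arr=0 -> substrate=2 bound=4 product=0
t=5: arr=3 -> substrate=3 bound=4 product=2
t=6: arr=2 -> substrate=3 bound=4 product=4
t=7: arr=0 -> substrate=3 bound=4 product=4
t=8: arr=0 -> substrate=3 bound=4 product=4
t=9: arr=0 -> substrate=1 bound=4 product=6
t=10: arr=3 -> substrate=2 bound=4 product=8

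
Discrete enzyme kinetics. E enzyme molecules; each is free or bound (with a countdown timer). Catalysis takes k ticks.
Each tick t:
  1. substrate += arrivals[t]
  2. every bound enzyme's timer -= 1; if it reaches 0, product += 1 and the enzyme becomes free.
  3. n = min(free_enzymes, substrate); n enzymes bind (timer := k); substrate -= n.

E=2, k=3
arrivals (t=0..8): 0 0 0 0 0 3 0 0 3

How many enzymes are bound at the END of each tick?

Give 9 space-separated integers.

Answer: 0 0 0 0 0 2 2 2 2

Derivation:
t=0: arr=0 -> substrate=0 bound=0 product=0
t=1: arr=0 -> substrate=0 bound=0 product=0
t=2: arr=0 -> substrate=0 bound=0 product=0
t=3: arr=0 -> substrate=0 bound=0 product=0
t=4: arr=0 -> substrate=0 bound=0 product=0
t=5: arr=3 -> substrate=1 bound=2 product=0
t=6: arr=0 -> substrate=1 bound=2 product=0
t=7: arr=0 -> substrate=1 bound=2 product=0
t=8: arr=3 -> substrate=2 bound=2 product=2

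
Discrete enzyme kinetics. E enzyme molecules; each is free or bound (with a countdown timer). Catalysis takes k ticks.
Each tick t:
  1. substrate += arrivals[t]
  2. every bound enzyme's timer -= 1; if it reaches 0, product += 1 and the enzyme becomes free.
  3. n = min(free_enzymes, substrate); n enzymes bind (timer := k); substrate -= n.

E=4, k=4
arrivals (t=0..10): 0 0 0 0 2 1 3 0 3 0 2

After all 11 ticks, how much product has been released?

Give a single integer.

Answer: 4

Derivation:
t=0: arr=0 -> substrate=0 bound=0 product=0
t=1: arr=0 -> substrate=0 bound=0 product=0
t=2: arr=0 -> substrate=0 bound=0 product=0
t=3: arr=0 -> substrate=0 bound=0 product=0
t=4: arr=2 -> substrate=0 bound=2 product=0
t=5: arr=1 -> substrate=0 bound=3 product=0
t=6: arr=3 -> substrate=2 bound=4 product=0
t=7: arr=0 -> substrate=2 bound=4 product=0
t=8: arr=3 -> substrate=3 bound=4 product=2
t=9: arr=0 -> substrate=2 bound=4 product=3
t=10: arr=2 -> substrate=3 bound=4 product=4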